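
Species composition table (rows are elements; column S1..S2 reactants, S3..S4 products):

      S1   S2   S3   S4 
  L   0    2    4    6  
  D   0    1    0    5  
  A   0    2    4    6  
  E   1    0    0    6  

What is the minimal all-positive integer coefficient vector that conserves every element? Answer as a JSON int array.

Coefficients: [6, 5, 1, 1]

L: 6·0+5·2 = 10 | 1·4+1·6 = 10
D: 6·0+5·1 = 5 | 1·0+1·5 = 5
A: 6·0+5·2 = 10 | 1·4+1·6 = 10
E: 6·1+5·0 = 6 | 1·0+1·6 = 6
gcd(6,5,1,1) = 1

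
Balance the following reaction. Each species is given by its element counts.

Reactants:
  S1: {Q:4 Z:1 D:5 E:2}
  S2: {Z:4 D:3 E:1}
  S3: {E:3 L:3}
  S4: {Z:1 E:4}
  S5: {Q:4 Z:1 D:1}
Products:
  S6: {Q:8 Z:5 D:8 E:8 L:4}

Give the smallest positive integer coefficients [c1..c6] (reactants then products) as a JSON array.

Q: 3·4+2·0+4·0+1·0+3·4 = 24 | 3·8 = 24
Z: 3·1+2·4+4·0+1·1+3·1 = 15 | 3·5 = 15
D: 3·5+2·3+4·0+1·0+3·1 = 24 | 3·8 = 24
E: 3·2+2·1+4·3+1·4+3·0 = 24 | 3·8 = 24
L: 3·0+2·0+4·3+1·0+3·0 = 12 | 3·4 = 12
gcd(3,2,4,1,3,3) = 1

Coefficients: [3, 2, 4, 1, 3, 3]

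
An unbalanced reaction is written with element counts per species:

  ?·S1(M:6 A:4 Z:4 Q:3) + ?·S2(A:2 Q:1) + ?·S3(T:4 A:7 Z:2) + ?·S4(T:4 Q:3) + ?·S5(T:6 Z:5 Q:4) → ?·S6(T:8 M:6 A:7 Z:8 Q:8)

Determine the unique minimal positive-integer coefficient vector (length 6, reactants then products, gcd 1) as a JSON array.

Coefficients: [3, 1, 1, 2, 2, 3]

T: 3·0+1·0+1·4+2·4+2·6 = 24 | 3·8 = 24
M: 3·6+1·0+1·0+2·0+2·0 = 18 | 3·6 = 18
A: 3·4+1·2+1·7+2·0+2·0 = 21 | 3·7 = 21
Z: 3·4+1·0+1·2+2·0+2·5 = 24 | 3·8 = 24
Q: 3·3+1·1+1·0+2·3+2·4 = 24 | 3·8 = 24
gcd(3,1,1,2,2,3) = 1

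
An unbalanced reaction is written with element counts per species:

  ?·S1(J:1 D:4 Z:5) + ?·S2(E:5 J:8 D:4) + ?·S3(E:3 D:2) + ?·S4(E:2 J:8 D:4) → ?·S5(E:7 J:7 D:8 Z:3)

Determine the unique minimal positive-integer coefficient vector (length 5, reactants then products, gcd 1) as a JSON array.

Coefficients: [3, 3, 6, 1, 5]

E: 3·0+3·5+6·3+1·2 = 35 | 5·7 = 35
J: 3·1+3·8+6·0+1·8 = 35 | 5·7 = 35
D: 3·4+3·4+6·2+1·4 = 40 | 5·8 = 40
Z: 3·5+3·0+6·0+1·0 = 15 | 5·3 = 15
gcd(3,3,6,1,5) = 1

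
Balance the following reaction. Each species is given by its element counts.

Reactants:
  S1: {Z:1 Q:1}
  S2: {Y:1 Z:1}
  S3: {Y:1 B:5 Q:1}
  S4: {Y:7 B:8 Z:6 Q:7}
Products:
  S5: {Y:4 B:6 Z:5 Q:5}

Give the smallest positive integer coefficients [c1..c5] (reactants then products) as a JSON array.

Y: 6·0+3·1+2·1+1·7 = 12 | 3·4 = 12
B: 6·0+3·0+2·5+1·8 = 18 | 3·6 = 18
Z: 6·1+3·1+2·0+1·6 = 15 | 3·5 = 15
Q: 6·1+3·0+2·1+1·7 = 15 | 3·5 = 15
gcd(6,3,2,1,3) = 1

Coefficients: [6, 3, 2, 1, 3]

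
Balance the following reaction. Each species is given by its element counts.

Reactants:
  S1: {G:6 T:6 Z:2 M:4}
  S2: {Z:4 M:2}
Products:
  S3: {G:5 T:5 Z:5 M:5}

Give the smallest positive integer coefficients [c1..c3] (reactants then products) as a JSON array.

Coefficients: [5, 5, 6]

G: 5·6+5·0 = 30 | 6·5 = 30
T: 5·6+5·0 = 30 | 6·5 = 30
Z: 5·2+5·4 = 30 | 6·5 = 30
M: 5·4+5·2 = 30 | 6·5 = 30
gcd(5,5,6) = 1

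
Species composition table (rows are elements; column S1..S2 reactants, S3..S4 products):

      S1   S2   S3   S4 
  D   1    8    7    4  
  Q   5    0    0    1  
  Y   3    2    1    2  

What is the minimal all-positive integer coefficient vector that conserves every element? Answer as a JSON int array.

Coefficients: [1, 5, 3, 5]

D: 1·1+5·8 = 41 | 3·7+5·4 = 41
Q: 1·5+5·0 = 5 | 3·0+5·1 = 5
Y: 1·3+5·2 = 13 | 3·1+5·2 = 13
gcd(1,5,3,5) = 1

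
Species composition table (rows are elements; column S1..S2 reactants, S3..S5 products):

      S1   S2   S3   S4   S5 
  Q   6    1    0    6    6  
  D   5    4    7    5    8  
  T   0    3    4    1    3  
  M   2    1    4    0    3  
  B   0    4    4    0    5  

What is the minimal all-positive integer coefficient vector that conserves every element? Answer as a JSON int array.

Coefficients: [5, 6, 1, 2, 4]

Q: 5·6+6·1 = 36 | 1·0+2·6+4·6 = 36
D: 5·5+6·4 = 49 | 1·7+2·5+4·8 = 49
T: 5·0+6·3 = 18 | 1·4+2·1+4·3 = 18
M: 5·2+6·1 = 16 | 1·4+2·0+4·3 = 16
B: 5·0+6·4 = 24 | 1·4+2·0+4·5 = 24
gcd(5,6,1,2,4) = 1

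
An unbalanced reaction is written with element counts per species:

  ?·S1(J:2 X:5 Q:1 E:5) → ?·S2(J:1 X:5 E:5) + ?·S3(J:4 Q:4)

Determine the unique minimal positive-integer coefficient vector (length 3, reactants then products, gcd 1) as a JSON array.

J: 4·2 = 8 | 4·1+1·4 = 8
X: 4·5 = 20 | 4·5+1·0 = 20
Q: 4·1 = 4 | 4·0+1·4 = 4
E: 4·5 = 20 | 4·5+1·0 = 20
gcd(4,4,1) = 1

Coefficients: [4, 4, 1]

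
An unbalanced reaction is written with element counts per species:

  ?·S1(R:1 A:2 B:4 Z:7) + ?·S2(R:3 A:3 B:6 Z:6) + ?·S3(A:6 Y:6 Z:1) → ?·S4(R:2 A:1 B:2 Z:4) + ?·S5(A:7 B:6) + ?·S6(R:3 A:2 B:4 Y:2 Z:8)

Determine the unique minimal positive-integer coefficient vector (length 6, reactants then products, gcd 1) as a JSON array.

Coefficients: [2, 6, 2, 1, 3, 6]

R: 2·1+6·3+2·0 = 20 | 1·2+3·0+6·3 = 20
A: 2·2+6·3+2·6 = 34 | 1·1+3·7+6·2 = 34
B: 2·4+6·6+2·0 = 44 | 1·2+3·6+6·4 = 44
Y: 2·0+6·0+2·6 = 12 | 1·0+3·0+6·2 = 12
Z: 2·7+6·6+2·1 = 52 | 1·4+3·0+6·8 = 52
gcd(2,6,2,1,3,6) = 1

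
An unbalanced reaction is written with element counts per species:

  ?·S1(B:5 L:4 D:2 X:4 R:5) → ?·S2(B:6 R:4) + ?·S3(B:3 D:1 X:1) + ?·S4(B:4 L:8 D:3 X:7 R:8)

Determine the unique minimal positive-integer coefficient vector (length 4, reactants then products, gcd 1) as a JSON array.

B: 4·5 = 20 | 1·6+2·3+2·4 = 20
L: 4·4 = 16 | 1·0+2·0+2·8 = 16
D: 4·2 = 8 | 1·0+2·1+2·3 = 8
X: 4·4 = 16 | 1·0+2·1+2·7 = 16
R: 4·5 = 20 | 1·4+2·0+2·8 = 20
gcd(4,1,2,2) = 1

Coefficients: [4, 1, 2, 2]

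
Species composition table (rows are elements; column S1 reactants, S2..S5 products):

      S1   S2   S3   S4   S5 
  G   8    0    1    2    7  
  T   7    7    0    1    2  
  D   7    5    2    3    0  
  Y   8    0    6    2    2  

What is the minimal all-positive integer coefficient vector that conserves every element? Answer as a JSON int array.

Coefficients: [6, 4, 5, 4, 5]

G: 6·8 = 48 | 4·0+5·1+4·2+5·7 = 48
T: 6·7 = 42 | 4·7+5·0+4·1+5·2 = 42
D: 6·7 = 42 | 4·5+5·2+4·3+5·0 = 42
Y: 6·8 = 48 | 4·0+5·6+4·2+5·2 = 48
gcd(6,4,5,4,5) = 1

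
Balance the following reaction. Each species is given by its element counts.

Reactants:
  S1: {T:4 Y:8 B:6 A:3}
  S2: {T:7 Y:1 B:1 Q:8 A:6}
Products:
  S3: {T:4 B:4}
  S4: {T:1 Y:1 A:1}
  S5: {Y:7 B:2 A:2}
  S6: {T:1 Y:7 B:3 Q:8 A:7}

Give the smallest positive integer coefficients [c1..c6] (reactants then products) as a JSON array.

Coefficients: [5, 1, 5, 6, 4, 1]

T: 5·4+1·7 = 27 | 5·4+6·1+4·0+1·1 = 27
Y: 5·8+1·1 = 41 | 5·0+6·1+4·7+1·7 = 41
B: 5·6+1·1 = 31 | 5·4+6·0+4·2+1·3 = 31
Q: 5·0+1·8 = 8 | 5·0+6·0+4·0+1·8 = 8
A: 5·3+1·6 = 21 | 5·0+6·1+4·2+1·7 = 21
gcd(5,1,5,6,4,1) = 1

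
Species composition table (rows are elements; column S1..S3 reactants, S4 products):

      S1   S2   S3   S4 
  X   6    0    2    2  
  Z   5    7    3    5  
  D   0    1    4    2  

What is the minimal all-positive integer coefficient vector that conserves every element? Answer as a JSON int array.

X: 1·6+2·0+2·2 = 10 | 5·2 = 10
Z: 1·5+2·7+2·3 = 25 | 5·5 = 25
D: 1·0+2·1+2·4 = 10 | 5·2 = 10
gcd(1,2,2,5) = 1

Coefficients: [1, 2, 2, 5]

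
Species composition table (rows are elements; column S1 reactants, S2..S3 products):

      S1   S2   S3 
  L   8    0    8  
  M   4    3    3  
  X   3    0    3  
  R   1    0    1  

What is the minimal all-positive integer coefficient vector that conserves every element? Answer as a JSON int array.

Coefficients: [3, 1, 3]

L: 3·8 = 24 | 1·0+3·8 = 24
M: 3·4 = 12 | 1·3+3·3 = 12
X: 3·3 = 9 | 1·0+3·3 = 9
R: 3·1 = 3 | 1·0+3·1 = 3
gcd(3,1,3) = 1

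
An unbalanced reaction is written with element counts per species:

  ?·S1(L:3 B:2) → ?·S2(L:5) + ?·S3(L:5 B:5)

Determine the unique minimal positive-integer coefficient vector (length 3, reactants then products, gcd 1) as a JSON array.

Coefficients: [5, 1, 2]

L: 5·3 = 15 | 1·5+2·5 = 15
B: 5·2 = 10 | 1·0+2·5 = 10
gcd(5,1,2) = 1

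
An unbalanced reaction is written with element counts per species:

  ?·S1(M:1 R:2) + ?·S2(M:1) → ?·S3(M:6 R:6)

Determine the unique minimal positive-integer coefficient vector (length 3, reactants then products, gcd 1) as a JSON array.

Coefficients: [3, 3, 1]

M: 3·1+3·1 = 6 | 1·6 = 6
R: 3·2+3·0 = 6 | 1·6 = 6
gcd(3,3,1) = 1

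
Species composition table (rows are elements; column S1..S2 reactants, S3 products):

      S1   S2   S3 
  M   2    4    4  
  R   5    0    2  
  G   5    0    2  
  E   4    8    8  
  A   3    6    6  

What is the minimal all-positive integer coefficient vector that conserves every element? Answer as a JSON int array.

Coefficients: [2, 4, 5]

M: 2·2+4·4 = 20 | 5·4 = 20
R: 2·5+4·0 = 10 | 5·2 = 10
G: 2·5+4·0 = 10 | 5·2 = 10
E: 2·4+4·8 = 40 | 5·8 = 40
A: 2·3+4·6 = 30 | 5·6 = 30
gcd(2,4,5) = 1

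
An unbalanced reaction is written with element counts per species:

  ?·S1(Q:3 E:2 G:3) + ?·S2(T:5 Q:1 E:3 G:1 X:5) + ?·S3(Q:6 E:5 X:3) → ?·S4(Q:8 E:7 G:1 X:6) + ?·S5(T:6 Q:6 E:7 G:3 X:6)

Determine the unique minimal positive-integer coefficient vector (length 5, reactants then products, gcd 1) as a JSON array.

Coefficients: [4, 6, 6, 3, 5]

T: 4·0+6·5+6·0 = 30 | 3·0+5·6 = 30
Q: 4·3+6·1+6·6 = 54 | 3·8+5·6 = 54
E: 4·2+6·3+6·5 = 56 | 3·7+5·7 = 56
G: 4·3+6·1+6·0 = 18 | 3·1+5·3 = 18
X: 4·0+6·5+6·3 = 48 | 3·6+5·6 = 48
gcd(4,6,6,3,5) = 1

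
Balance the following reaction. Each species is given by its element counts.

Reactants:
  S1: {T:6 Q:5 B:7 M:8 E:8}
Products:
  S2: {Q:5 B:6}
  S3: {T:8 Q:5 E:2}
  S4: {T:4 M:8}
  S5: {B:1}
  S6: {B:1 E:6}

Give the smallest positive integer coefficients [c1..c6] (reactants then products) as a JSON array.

T: 4·6 = 24 | 3·0+1·8+4·4+5·0+5·0 = 24
Q: 4·5 = 20 | 3·5+1·5+4·0+5·0+5·0 = 20
B: 4·7 = 28 | 3·6+1·0+4·0+5·1+5·1 = 28
M: 4·8 = 32 | 3·0+1·0+4·8+5·0+5·0 = 32
E: 4·8 = 32 | 3·0+1·2+4·0+5·0+5·6 = 32
gcd(4,3,1,4,5,5) = 1

Coefficients: [4, 3, 1, 4, 5, 5]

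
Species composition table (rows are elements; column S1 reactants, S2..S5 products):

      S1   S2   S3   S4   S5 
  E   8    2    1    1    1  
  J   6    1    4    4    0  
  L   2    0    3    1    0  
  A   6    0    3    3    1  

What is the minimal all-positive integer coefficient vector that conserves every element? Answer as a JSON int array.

E: 2·8 = 16 | 4·2+1·1+1·1+6·1 = 16
J: 2·6 = 12 | 4·1+1·4+1·4+6·0 = 12
L: 2·2 = 4 | 4·0+1·3+1·1+6·0 = 4
A: 2·6 = 12 | 4·0+1·3+1·3+6·1 = 12
gcd(2,4,1,1,6) = 1

Coefficients: [2, 4, 1, 1, 6]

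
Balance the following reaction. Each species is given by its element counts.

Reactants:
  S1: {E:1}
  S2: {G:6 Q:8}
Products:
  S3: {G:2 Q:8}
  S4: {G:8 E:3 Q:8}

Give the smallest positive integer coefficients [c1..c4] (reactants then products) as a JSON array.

Coefficients: [6, 3, 1, 2]

G: 6·0+3·6 = 18 | 1·2+2·8 = 18
E: 6·1+3·0 = 6 | 1·0+2·3 = 6
Q: 6·0+3·8 = 24 | 1·8+2·8 = 24
gcd(6,3,1,2) = 1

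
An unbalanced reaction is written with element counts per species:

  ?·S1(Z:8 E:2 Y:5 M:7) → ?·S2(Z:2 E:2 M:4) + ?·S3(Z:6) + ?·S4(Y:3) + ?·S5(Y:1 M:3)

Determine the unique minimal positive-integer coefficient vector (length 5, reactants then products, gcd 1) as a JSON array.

Z: 3·8 = 24 | 3·2+3·6+4·0+3·0 = 24
E: 3·2 = 6 | 3·2+3·0+4·0+3·0 = 6
Y: 3·5 = 15 | 3·0+3·0+4·3+3·1 = 15
M: 3·7 = 21 | 3·4+3·0+4·0+3·3 = 21
gcd(3,3,3,4,3) = 1

Coefficients: [3, 3, 3, 4, 3]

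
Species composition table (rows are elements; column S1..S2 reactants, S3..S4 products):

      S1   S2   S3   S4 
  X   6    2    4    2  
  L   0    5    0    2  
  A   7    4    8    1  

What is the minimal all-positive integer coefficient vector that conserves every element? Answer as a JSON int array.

X: 3·6+2·2 = 22 | 3·4+5·2 = 22
L: 3·0+2·5 = 10 | 3·0+5·2 = 10
A: 3·7+2·4 = 29 | 3·8+5·1 = 29
gcd(3,2,3,5) = 1

Coefficients: [3, 2, 3, 5]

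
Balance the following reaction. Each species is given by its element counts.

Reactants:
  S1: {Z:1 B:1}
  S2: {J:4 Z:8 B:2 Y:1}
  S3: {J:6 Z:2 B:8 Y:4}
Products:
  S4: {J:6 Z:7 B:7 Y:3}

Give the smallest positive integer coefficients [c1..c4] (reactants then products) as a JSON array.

J: 5·0+3·4+3·6 = 30 | 5·6 = 30
Z: 5·1+3·8+3·2 = 35 | 5·7 = 35
B: 5·1+3·2+3·8 = 35 | 5·7 = 35
Y: 5·0+3·1+3·4 = 15 | 5·3 = 15
gcd(5,3,3,5) = 1

Coefficients: [5, 3, 3, 5]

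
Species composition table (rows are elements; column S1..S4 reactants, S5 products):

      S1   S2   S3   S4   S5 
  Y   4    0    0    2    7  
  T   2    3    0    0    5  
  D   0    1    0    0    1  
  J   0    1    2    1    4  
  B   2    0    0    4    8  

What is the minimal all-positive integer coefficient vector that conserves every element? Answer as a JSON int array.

Y: 4·4+4·0+3·0+6·2 = 28 | 4·7 = 28
T: 4·2+4·3+3·0+6·0 = 20 | 4·5 = 20
D: 4·0+4·1+3·0+6·0 = 4 | 4·1 = 4
J: 4·0+4·1+3·2+6·1 = 16 | 4·4 = 16
B: 4·2+4·0+3·0+6·4 = 32 | 4·8 = 32
gcd(4,4,3,6,4) = 1

Coefficients: [4, 4, 3, 6, 4]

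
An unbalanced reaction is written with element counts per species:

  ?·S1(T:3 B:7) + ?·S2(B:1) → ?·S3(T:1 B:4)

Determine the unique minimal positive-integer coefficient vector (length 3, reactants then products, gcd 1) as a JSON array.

T: 1·3+5·0 = 3 | 3·1 = 3
B: 1·7+5·1 = 12 | 3·4 = 12
gcd(1,5,3) = 1

Coefficients: [1, 5, 3]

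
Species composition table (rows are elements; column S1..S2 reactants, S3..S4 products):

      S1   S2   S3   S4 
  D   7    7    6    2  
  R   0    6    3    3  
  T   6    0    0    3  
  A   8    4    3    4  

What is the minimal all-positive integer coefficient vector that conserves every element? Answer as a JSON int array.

Coefficients: [1, 3, 4, 2]

D: 1·7+3·7 = 28 | 4·6+2·2 = 28
R: 1·0+3·6 = 18 | 4·3+2·3 = 18
T: 1·6+3·0 = 6 | 4·0+2·3 = 6
A: 1·8+3·4 = 20 | 4·3+2·4 = 20
gcd(1,3,4,2) = 1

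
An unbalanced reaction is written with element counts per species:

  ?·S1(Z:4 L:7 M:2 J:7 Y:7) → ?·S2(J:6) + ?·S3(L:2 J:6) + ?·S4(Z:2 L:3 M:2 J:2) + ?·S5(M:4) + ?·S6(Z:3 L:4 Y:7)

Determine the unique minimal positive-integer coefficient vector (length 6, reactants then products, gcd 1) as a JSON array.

Coefficients: [4, 1, 3, 2, 1, 4]

Z: 4·4 = 16 | 1·0+3·0+2·2+1·0+4·3 = 16
L: 4·7 = 28 | 1·0+3·2+2·3+1·0+4·4 = 28
M: 4·2 = 8 | 1·0+3·0+2·2+1·4+4·0 = 8
J: 4·7 = 28 | 1·6+3·6+2·2+1·0+4·0 = 28
Y: 4·7 = 28 | 1·0+3·0+2·0+1·0+4·7 = 28
gcd(4,1,3,2,1,4) = 1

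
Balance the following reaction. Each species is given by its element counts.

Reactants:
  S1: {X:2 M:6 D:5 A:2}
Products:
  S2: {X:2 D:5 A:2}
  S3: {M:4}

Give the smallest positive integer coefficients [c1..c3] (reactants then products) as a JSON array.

X: 2·2 = 4 | 2·2+3·0 = 4
M: 2·6 = 12 | 2·0+3·4 = 12
D: 2·5 = 10 | 2·5+3·0 = 10
A: 2·2 = 4 | 2·2+3·0 = 4
gcd(2,2,3) = 1

Coefficients: [2, 2, 3]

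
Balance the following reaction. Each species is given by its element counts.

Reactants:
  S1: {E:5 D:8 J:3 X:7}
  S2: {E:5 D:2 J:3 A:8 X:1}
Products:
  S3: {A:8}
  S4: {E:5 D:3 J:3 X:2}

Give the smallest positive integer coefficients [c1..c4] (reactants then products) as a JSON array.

E: 1·5+5·5 = 30 | 5·0+6·5 = 30
D: 1·8+5·2 = 18 | 5·0+6·3 = 18
J: 1·3+5·3 = 18 | 5·0+6·3 = 18
A: 1·0+5·8 = 40 | 5·8+6·0 = 40
X: 1·7+5·1 = 12 | 5·0+6·2 = 12
gcd(1,5,5,6) = 1

Coefficients: [1, 5, 5, 6]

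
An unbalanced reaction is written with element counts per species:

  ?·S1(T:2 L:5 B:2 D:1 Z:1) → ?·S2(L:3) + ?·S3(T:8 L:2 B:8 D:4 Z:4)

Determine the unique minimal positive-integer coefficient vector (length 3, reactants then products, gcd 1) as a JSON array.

Coefficients: [4, 6, 1]

T: 4·2 = 8 | 6·0+1·8 = 8
L: 4·5 = 20 | 6·3+1·2 = 20
B: 4·2 = 8 | 6·0+1·8 = 8
D: 4·1 = 4 | 6·0+1·4 = 4
Z: 4·1 = 4 | 6·0+1·4 = 4
gcd(4,6,1) = 1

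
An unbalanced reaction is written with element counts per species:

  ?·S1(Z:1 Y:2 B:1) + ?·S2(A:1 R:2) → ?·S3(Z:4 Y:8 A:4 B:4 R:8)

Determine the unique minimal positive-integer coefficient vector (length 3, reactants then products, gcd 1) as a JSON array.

Coefficients: [4, 4, 1]

Z: 4·1+4·0 = 4 | 1·4 = 4
Y: 4·2+4·0 = 8 | 1·8 = 8
A: 4·0+4·1 = 4 | 1·4 = 4
B: 4·1+4·0 = 4 | 1·4 = 4
R: 4·0+4·2 = 8 | 1·8 = 8
gcd(4,4,1) = 1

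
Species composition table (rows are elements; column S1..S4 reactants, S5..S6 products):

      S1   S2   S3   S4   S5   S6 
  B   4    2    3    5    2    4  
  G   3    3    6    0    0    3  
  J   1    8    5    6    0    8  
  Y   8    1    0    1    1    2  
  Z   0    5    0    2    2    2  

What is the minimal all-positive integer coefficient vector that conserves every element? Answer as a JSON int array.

Coefficients: [1, 2, 1, 3, 3, 5]

B: 1·4+2·2+1·3+3·5 = 26 | 3·2+5·4 = 26
G: 1·3+2·3+1·6+3·0 = 15 | 3·0+5·3 = 15
J: 1·1+2·8+1·5+3·6 = 40 | 3·0+5·8 = 40
Y: 1·8+2·1+1·0+3·1 = 13 | 3·1+5·2 = 13
Z: 1·0+2·5+1·0+3·2 = 16 | 3·2+5·2 = 16
gcd(1,2,1,3,3,5) = 1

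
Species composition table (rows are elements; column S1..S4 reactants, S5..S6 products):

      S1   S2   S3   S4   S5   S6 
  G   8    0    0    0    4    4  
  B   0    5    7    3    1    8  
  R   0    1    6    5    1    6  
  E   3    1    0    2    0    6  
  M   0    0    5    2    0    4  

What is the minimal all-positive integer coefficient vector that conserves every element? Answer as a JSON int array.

G: 5·8+3·0+2·0+3·0 = 40 | 6·4+4·4 = 40
B: 5·0+3·5+2·7+3·3 = 38 | 6·1+4·8 = 38
R: 5·0+3·1+2·6+3·5 = 30 | 6·1+4·6 = 30
E: 5·3+3·1+2·0+3·2 = 24 | 6·0+4·6 = 24
M: 5·0+3·0+2·5+3·2 = 16 | 6·0+4·4 = 16
gcd(5,3,2,3,6,4) = 1

Coefficients: [5, 3, 2, 3, 6, 4]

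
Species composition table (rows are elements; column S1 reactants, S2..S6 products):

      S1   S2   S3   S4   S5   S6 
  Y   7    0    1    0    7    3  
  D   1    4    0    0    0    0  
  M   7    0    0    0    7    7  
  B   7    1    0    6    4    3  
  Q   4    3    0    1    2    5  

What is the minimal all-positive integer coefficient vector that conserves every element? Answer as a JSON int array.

Y: 4·7 = 28 | 1·0+4·1+2·0+3·7+1·3 = 28
D: 4·1 = 4 | 1·4+4·0+2·0+3·0+1·0 = 4
M: 4·7 = 28 | 1·0+4·0+2·0+3·7+1·7 = 28
B: 4·7 = 28 | 1·1+4·0+2·6+3·4+1·3 = 28
Q: 4·4 = 16 | 1·3+4·0+2·1+3·2+1·5 = 16
gcd(4,1,4,2,3,1) = 1

Coefficients: [4, 1, 4, 2, 3, 1]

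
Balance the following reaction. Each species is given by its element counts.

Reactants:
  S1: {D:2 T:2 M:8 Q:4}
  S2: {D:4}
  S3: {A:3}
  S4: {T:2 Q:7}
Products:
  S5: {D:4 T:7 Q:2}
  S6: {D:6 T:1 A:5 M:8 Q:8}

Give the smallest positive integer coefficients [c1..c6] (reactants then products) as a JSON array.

D: 3·2+4·4+5·0+2·0 = 22 | 1·4+3·6 = 22
T: 3·2+4·0+5·0+2·2 = 10 | 1·7+3·1 = 10
A: 3·0+4·0+5·3+2·0 = 15 | 1·0+3·5 = 15
M: 3·8+4·0+5·0+2·0 = 24 | 1·0+3·8 = 24
Q: 3·4+4·0+5·0+2·7 = 26 | 1·2+3·8 = 26
gcd(3,4,5,2,1,3) = 1

Coefficients: [3, 4, 5, 2, 1, 3]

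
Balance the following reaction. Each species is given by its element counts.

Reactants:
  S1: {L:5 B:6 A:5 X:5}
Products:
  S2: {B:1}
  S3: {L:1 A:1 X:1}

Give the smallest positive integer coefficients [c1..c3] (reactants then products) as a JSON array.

Coefficients: [1, 6, 5]

L: 1·5 = 5 | 6·0+5·1 = 5
B: 1·6 = 6 | 6·1+5·0 = 6
A: 1·5 = 5 | 6·0+5·1 = 5
X: 1·5 = 5 | 6·0+5·1 = 5
gcd(1,6,5) = 1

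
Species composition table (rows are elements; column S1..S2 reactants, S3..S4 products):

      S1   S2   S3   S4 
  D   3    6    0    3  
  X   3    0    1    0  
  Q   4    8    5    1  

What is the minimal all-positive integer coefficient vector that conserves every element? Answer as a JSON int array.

Coefficients: [1, 2, 3, 5]

D: 1·3+2·6 = 15 | 3·0+5·3 = 15
X: 1·3+2·0 = 3 | 3·1+5·0 = 3
Q: 1·4+2·8 = 20 | 3·5+5·1 = 20
gcd(1,2,3,5) = 1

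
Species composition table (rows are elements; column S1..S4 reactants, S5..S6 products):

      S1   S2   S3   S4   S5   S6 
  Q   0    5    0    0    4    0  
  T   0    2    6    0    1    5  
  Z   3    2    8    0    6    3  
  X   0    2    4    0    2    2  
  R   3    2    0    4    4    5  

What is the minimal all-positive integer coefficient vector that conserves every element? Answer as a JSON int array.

Coefficients: [5, 4, 2, 3, 5, 3]

Q: 5·0+4·5+2·0+3·0 = 20 | 5·4+3·0 = 20
T: 5·0+4·2+2·6+3·0 = 20 | 5·1+3·5 = 20
Z: 5·3+4·2+2·8+3·0 = 39 | 5·6+3·3 = 39
X: 5·0+4·2+2·4+3·0 = 16 | 5·2+3·2 = 16
R: 5·3+4·2+2·0+3·4 = 35 | 5·4+3·5 = 35
gcd(5,4,2,3,5,3) = 1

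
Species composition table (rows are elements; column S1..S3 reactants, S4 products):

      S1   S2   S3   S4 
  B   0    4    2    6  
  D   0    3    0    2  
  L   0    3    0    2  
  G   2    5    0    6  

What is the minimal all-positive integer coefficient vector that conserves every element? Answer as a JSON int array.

B: 4·0+2·4+5·2 = 18 | 3·6 = 18
D: 4·0+2·3+5·0 = 6 | 3·2 = 6
L: 4·0+2·3+5·0 = 6 | 3·2 = 6
G: 4·2+2·5+5·0 = 18 | 3·6 = 18
gcd(4,2,5,3) = 1

Coefficients: [4, 2, 5, 3]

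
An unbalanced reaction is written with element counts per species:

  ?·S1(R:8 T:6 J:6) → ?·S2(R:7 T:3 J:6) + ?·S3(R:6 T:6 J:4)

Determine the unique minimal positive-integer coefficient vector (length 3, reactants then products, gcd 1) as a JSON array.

Coefficients: [4, 2, 3]

R: 4·8 = 32 | 2·7+3·6 = 32
T: 4·6 = 24 | 2·3+3·6 = 24
J: 4·6 = 24 | 2·6+3·4 = 24
gcd(4,2,3) = 1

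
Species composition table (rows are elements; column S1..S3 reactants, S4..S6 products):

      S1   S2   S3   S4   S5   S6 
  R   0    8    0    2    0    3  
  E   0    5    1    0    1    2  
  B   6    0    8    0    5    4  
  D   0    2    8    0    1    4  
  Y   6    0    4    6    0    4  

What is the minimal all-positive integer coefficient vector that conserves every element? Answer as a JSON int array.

Coefficients: [5, 3, 3, 3, 6, 6]

R: 5·0+3·8+3·0 = 24 | 3·2+6·0+6·3 = 24
E: 5·0+3·5+3·1 = 18 | 3·0+6·1+6·2 = 18
B: 5·6+3·0+3·8 = 54 | 3·0+6·5+6·4 = 54
D: 5·0+3·2+3·8 = 30 | 3·0+6·1+6·4 = 30
Y: 5·6+3·0+3·4 = 42 | 3·6+6·0+6·4 = 42
gcd(5,3,3,3,6,6) = 1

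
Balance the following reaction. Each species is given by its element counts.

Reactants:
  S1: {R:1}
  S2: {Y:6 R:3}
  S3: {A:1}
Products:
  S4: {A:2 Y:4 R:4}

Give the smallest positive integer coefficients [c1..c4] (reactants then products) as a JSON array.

A: 6·0+2·0+6·1 = 6 | 3·2 = 6
Y: 6·0+2·6+6·0 = 12 | 3·4 = 12
R: 6·1+2·3+6·0 = 12 | 3·4 = 12
gcd(6,2,6,3) = 1

Coefficients: [6, 2, 6, 3]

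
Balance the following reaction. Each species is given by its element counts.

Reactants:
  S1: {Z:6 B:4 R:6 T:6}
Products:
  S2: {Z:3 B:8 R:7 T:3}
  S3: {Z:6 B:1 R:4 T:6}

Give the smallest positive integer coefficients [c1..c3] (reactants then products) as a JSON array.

Z: 5·6 = 30 | 2·3+4·6 = 30
B: 5·4 = 20 | 2·8+4·1 = 20
R: 5·6 = 30 | 2·7+4·4 = 30
T: 5·6 = 30 | 2·3+4·6 = 30
gcd(5,2,4) = 1

Coefficients: [5, 2, 4]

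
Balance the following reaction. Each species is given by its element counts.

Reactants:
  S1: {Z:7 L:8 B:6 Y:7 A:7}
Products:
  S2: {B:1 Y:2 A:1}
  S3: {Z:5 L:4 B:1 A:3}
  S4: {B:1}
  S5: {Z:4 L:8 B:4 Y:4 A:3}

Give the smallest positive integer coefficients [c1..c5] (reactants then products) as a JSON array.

Coefficients: [2, 5, 2, 1, 1]

Z: 2·7 = 14 | 5·0+2·5+1·0+1·4 = 14
L: 2·8 = 16 | 5·0+2·4+1·0+1·8 = 16
B: 2·6 = 12 | 5·1+2·1+1·1+1·4 = 12
Y: 2·7 = 14 | 5·2+2·0+1·0+1·4 = 14
A: 2·7 = 14 | 5·1+2·3+1·0+1·3 = 14
gcd(2,5,2,1,1) = 1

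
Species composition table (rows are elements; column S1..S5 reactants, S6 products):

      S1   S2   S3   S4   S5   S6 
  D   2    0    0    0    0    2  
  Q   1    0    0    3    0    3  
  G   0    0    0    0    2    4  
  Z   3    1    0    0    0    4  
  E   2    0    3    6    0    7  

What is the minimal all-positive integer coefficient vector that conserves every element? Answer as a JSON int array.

D: 3·2+3·0+1·0+2·0+6·0 = 6 | 3·2 = 6
Q: 3·1+3·0+1·0+2·3+6·0 = 9 | 3·3 = 9
G: 3·0+3·0+1·0+2·0+6·2 = 12 | 3·4 = 12
Z: 3·3+3·1+1·0+2·0+6·0 = 12 | 3·4 = 12
E: 3·2+3·0+1·3+2·6+6·0 = 21 | 3·7 = 21
gcd(3,3,1,2,6,3) = 1

Coefficients: [3, 3, 1, 2, 6, 3]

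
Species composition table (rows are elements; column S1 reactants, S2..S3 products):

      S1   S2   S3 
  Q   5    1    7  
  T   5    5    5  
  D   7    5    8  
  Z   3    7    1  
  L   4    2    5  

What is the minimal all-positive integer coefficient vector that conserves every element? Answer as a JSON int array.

Q: 3·5 = 15 | 1·1+2·7 = 15
T: 3·5 = 15 | 1·5+2·5 = 15
D: 3·7 = 21 | 1·5+2·8 = 21
Z: 3·3 = 9 | 1·7+2·1 = 9
L: 3·4 = 12 | 1·2+2·5 = 12
gcd(3,1,2) = 1

Coefficients: [3, 1, 2]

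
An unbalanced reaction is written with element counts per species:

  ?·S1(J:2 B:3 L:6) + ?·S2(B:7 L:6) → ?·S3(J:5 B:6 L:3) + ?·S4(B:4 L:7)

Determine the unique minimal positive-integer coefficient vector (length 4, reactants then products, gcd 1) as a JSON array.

Coefficients: [5, 3, 2, 6]

J: 5·2+3·0 = 10 | 2·5+6·0 = 10
B: 5·3+3·7 = 36 | 2·6+6·4 = 36
L: 5·6+3·6 = 48 | 2·3+6·7 = 48
gcd(5,3,2,6) = 1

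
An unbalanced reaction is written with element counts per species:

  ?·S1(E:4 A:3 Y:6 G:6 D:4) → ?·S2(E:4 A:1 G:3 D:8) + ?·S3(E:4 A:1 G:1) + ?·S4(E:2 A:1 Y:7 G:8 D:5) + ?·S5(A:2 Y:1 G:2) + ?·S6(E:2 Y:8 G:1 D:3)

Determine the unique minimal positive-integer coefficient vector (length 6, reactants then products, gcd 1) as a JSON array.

Coefficients: [6, 1, 3, 2, 6, 2]

E: 6·4 = 24 | 1·4+3·4+2·2+6·0+2·2 = 24
A: 6·3 = 18 | 1·1+3·1+2·1+6·2+2·0 = 18
Y: 6·6 = 36 | 1·0+3·0+2·7+6·1+2·8 = 36
G: 6·6 = 36 | 1·3+3·1+2·8+6·2+2·1 = 36
D: 6·4 = 24 | 1·8+3·0+2·5+6·0+2·3 = 24
gcd(6,1,3,2,6,2) = 1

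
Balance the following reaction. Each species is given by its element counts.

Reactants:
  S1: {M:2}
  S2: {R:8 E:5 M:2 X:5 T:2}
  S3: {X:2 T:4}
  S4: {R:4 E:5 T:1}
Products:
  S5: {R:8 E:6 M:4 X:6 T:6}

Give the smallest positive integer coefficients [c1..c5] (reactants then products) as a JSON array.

R: 6·0+4·8+5·0+2·4 = 40 | 5·8 = 40
E: 6·0+4·5+5·0+2·5 = 30 | 5·6 = 30
M: 6·2+4·2+5·0+2·0 = 20 | 5·4 = 20
X: 6·0+4·5+5·2+2·0 = 30 | 5·6 = 30
T: 6·0+4·2+5·4+2·1 = 30 | 5·6 = 30
gcd(6,4,5,2,5) = 1

Coefficients: [6, 4, 5, 2, 5]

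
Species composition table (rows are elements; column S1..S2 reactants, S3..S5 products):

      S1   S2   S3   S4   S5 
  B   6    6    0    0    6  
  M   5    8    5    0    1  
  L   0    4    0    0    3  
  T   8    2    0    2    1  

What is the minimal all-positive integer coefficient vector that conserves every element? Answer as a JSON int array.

Coefficients: [1, 3, 5, 5, 4]

B: 1·6+3·6 = 24 | 5·0+5·0+4·6 = 24
M: 1·5+3·8 = 29 | 5·5+5·0+4·1 = 29
L: 1·0+3·4 = 12 | 5·0+5·0+4·3 = 12
T: 1·8+3·2 = 14 | 5·0+5·2+4·1 = 14
gcd(1,3,5,5,4) = 1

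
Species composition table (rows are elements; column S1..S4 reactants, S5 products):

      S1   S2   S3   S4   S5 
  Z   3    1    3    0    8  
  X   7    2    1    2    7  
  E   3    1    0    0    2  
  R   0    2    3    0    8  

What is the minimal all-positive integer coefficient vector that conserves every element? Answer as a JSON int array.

Coefficients: [1, 3, 6, 1, 3]

Z: 1·3+3·1+6·3+1·0 = 24 | 3·8 = 24
X: 1·7+3·2+6·1+1·2 = 21 | 3·7 = 21
E: 1·3+3·1+6·0+1·0 = 6 | 3·2 = 6
R: 1·0+3·2+6·3+1·0 = 24 | 3·8 = 24
gcd(1,3,6,1,3) = 1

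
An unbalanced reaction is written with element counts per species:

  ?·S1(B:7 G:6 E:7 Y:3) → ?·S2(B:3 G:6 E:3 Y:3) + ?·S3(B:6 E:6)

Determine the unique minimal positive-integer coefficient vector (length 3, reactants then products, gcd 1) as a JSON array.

Coefficients: [3, 3, 2]

B: 3·7 = 21 | 3·3+2·6 = 21
G: 3·6 = 18 | 3·6+2·0 = 18
E: 3·7 = 21 | 3·3+2·6 = 21
Y: 3·3 = 9 | 3·3+2·0 = 9
gcd(3,3,2) = 1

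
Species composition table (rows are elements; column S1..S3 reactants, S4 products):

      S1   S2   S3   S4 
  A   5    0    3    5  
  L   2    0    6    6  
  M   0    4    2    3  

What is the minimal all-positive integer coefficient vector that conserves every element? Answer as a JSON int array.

A: 3·5+2·0+5·3 = 30 | 6·5 = 30
L: 3·2+2·0+5·6 = 36 | 6·6 = 36
M: 3·0+2·4+5·2 = 18 | 6·3 = 18
gcd(3,2,5,6) = 1

Coefficients: [3, 2, 5, 6]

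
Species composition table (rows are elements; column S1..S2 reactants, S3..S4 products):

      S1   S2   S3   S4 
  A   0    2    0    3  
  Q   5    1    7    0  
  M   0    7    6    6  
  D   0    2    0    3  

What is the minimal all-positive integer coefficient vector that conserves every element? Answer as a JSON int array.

Coefficients: [3, 6, 3, 4]

A: 3·0+6·2 = 12 | 3·0+4·3 = 12
Q: 3·5+6·1 = 21 | 3·7+4·0 = 21
M: 3·0+6·7 = 42 | 3·6+4·6 = 42
D: 3·0+6·2 = 12 | 3·0+4·3 = 12
gcd(3,6,3,4) = 1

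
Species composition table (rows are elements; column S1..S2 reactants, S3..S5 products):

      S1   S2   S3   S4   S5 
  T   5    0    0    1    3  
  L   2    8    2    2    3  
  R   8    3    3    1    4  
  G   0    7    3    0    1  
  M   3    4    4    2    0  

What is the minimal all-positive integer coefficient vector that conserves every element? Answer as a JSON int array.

T: 4·5+3·0 = 20 | 5·0+2·1+6·3 = 20
L: 4·2+3·8 = 32 | 5·2+2·2+6·3 = 32
R: 4·8+3·3 = 41 | 5·3+2·1+6·4 = 41
G: 4·0+3·7 = 21 | 5·3+2·0+6·1 = 21
M: 4·3+3·4 = 24 | 5·4+2·2+6·0 = 24
gcd(4,3,5,2,6) = 1

Coefficients: [4, 3, 5, 2, 6]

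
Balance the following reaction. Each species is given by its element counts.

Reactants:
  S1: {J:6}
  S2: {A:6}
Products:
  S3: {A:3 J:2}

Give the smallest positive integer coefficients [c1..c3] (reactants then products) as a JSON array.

A: 2·0+3·6 = 18 | 6·3 = 18
J: 2·6+3·0 = 12 | 6·2 = 12
gcd(2,3,6) = 1

Coefficients: [2, 3, 6]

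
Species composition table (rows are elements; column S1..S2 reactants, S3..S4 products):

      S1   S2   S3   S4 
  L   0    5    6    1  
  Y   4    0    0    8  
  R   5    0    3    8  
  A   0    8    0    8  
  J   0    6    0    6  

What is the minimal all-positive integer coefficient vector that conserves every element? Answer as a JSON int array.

L: 6·0+3·5 = 15 | 2·6+3·1 = 15
Y: 6·4+3·0 = 24 | 2·0+3·8 = 24
R: 6·5+3·0 = 30 | 2·3+3·8 = 30
A: 6·0+3·8 = 24 | 2·0+3·8 = 24
J: 6·0+3·6 = 18 | 2·0+3·6 = 18
gcd(6,3,2,3) = 1

Coefficients: [6, 3, 2, 3]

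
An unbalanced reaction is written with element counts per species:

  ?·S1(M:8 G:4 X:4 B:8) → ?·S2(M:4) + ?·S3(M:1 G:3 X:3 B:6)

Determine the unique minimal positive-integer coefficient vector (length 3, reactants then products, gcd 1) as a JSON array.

M: 3·8 = 24 | 5·4+4·1 = 24
G: 3·4 = 12 | 5·0+4·3 = 12
X: 3·4 = 12 | 5·0+4·3 = 12
B: 3·8 = 24 | 5·0+4·6 = 24
gcd(3,5,4) = 1

Coefficients: [3, 5, 4]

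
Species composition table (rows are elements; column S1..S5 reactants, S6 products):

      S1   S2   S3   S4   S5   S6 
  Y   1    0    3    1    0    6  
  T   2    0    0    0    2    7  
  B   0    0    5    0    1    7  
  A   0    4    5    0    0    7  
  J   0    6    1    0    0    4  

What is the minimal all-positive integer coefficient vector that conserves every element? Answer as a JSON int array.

Coefficients: [3, 1, 2, 3, 4, 2]

Y: 3·1+1·0+2·3+3·1+4·0 = 12 | 2·6 = 12
T: 3·2+1·0+2·0+3·0+4·2 = 14 | 2·7 = 14
B: 3·0+1·0+2·5+3·0+4·1 = 14 | 2·7 = 14
A: 3·0+1·4+2·5+3·0+4·0 = 14 | 2·7 = 14
J: 3·0+1·6+2·1+3·0+4·0 = 8 | 2·4 = 8
gcd(3,1,2,3,4,2) = 1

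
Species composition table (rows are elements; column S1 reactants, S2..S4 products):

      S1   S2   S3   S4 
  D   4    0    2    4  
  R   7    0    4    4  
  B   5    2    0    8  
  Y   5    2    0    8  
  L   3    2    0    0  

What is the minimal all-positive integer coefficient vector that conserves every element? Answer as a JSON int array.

D: 4·4 = 16 | 6·0+6·2+1·4 = 16
R: 4·7 = 28 | 6·0+6·4+1·4 = 28
B: 4·5 = 20 | 6·2+6·0+1·8 = 20
Y: 4·5 = 20 | 6·2+6·0+1·8 = 20
L: 4·3 = 12 | 6·2+6·0+1·0 = 12
gcd(4,6,6,1) = 1

Coefficients: [4, 6, 6, 1]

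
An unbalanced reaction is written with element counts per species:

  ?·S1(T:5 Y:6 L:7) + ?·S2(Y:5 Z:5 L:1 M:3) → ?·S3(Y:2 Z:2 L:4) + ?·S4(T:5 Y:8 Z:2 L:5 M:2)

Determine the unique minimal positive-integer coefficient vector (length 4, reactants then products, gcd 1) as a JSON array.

Coefficients: [3, 2, 2, 3]

T: 3·5+2·0 = 15 | 2·0+3·5 = 15
Y: 3·6+2·5 = 28 | 2·2+3·8 = 28
Z: 3·0+2·5 = 10 | 2·2+3·2 = 10
L: 3·7+2·1 = 23 | 2·4+3·5 = 23
M: 3·0+2·3 = 6 | 2·0+3·2 = 6
gcd(3,2,2,3) = 1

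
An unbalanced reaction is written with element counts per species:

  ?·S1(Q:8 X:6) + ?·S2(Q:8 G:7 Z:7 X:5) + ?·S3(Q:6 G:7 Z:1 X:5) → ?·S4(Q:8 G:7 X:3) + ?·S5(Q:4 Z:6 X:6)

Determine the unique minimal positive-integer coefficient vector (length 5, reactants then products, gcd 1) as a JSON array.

Q: 3·8+4·8+2·6 = 68 | 6·8+5·4 = 68
G: 3·0+4·7+2·7 = 42 | 6·7+5·0 = 42
Z: 3·0+4·7+2·1 = 30 | 6·0+5·6 = 30
X: 3·6+4·5+2·5 = 48 | 6·3+5·6 = 48
gcd(3,4,2,6,5) = 1

Coefficients: [3, 4, 2, 6, 5]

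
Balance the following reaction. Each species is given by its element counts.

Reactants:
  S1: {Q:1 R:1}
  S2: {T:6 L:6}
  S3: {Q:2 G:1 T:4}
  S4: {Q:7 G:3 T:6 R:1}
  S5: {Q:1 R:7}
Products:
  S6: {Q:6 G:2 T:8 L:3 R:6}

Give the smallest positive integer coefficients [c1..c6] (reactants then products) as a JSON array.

Q: 5·1+3·0+3·2+3·7+4·1 = 36 | 6·6 = 36
G: 5·0+3·0+3·1+3·3+4·0 = 12 | 6·2 = 12
T: 5·0+3·6+3·4+3·6+4·0 = 48 | 6·8 = 48
L: 5·0+3·6+3·0+3·0+4·0 = 18 | 6·3 = 18
R: 5·1+3·0+3·0+3·1+4·7 = 36 | 6·6 = 36
gcd(5,3,3,3,4,6) = 1

Coefficients: [5, 3, 3, 3, 4, 6]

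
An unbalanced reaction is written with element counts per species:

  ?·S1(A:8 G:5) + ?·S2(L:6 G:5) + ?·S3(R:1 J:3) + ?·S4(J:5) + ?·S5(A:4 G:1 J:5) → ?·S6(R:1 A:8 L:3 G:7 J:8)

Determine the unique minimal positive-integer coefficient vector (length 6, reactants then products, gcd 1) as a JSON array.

Coefficients: [5, 3, 6, 4, 2, 6]

R: 5·0+3·0+6·1+4·0+2·0 = 6 | 6·1 = 6
A: 5·8+3·0+6·0+4·0+2·4 = 48 | 6·8 = 48
L: 5·0+3·6+6·0+4·0+2·0 = 18 | 6·3 = 18
G: 5·5+3·5+6·0+4·0+2·1 = 42 | 6·7 = 42
J: 5·0+3·0+6·3+4·5+2·5 = 48 | 6·8 = 48
gcd(5,3,6,4,2,6) = 1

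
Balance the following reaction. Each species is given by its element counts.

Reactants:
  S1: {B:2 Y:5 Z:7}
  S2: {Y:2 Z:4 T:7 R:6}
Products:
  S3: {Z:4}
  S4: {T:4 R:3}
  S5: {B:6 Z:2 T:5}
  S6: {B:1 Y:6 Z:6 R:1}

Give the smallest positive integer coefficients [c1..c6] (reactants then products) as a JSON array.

Coefficients: [6, 3, 4, 4, 1, 6]

B: 6·2+3·0 = 12 | 4·0+4·0+1·6+6·1 = 12
Y: 6·5+3·2 = 36 | 4·0+4·0+1·0+6·6 = 36
Z: 6·7+3·4 = 54 | 4·4+4·0+1·2+6·6 = 54
T: 6·0+3·7 = 21 | 4·0+4·4+1·5+6·0 = 21
R: 6·0+3·6 = 18 | 4·0+4·3+1·0+6·1 = 18
gcd(6,3,4,4,1,6) = 1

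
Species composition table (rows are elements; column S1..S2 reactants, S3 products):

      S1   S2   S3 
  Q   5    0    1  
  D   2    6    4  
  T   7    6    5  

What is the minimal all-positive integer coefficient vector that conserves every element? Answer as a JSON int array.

Q: 1·5+3·0 = 5 | 5·1 = 5
D: 1·2+3·6 = 20 | 5·4 = 20
T: 1·7+3·6 = 25 | 5·5 = 25
gcd(1,3,5) = 1

Coefficients: [1, 3, 5]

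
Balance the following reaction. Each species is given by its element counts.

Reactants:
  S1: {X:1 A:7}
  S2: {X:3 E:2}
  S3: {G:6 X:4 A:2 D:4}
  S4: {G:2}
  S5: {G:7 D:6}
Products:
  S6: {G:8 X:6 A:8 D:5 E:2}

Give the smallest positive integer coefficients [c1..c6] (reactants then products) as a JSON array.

G: 4·0+4·0+2·6+3·2+2·7 = 32 | 4·8 = 32
X: 4·1+4·3+2·4+3·0+2·0 = 24 | 4·6 = 24
A: 4·7+4·0+2·2+3·0+2·0 = 32 | 4·8 = 32
D: 4·0+4·0+2·4+3·0+2·6 = 20 | 4·5 = 20
E: 4·0+4·2+2·0+3·0+2·0 = 8 | 4·2 = 8
gcd(4,4,2,3,2,4) = 1

Coefficients: [4, 4, 2, 3, 2, 4]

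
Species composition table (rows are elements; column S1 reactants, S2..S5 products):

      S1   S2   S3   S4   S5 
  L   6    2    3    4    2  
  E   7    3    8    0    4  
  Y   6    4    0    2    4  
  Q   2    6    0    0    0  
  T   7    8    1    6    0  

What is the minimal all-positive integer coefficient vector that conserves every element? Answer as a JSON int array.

L: 6·6 = 36 | 2·2+2·3+4·4+5·2 = 36
E: 6·7 = 42 | 2·3+2·8+4·0+5·4 = 42
Y: 6·6 = 36 | 2·4+2·0+4·2+5·4 = 36
Q: 6·2 = 12 | 2·6+2·0+4·0+5·0 = 12
T: 6·7 = 42 | 2·8+2·1+4·6+5·0 = 42
gcd(6,2,2,4,5) = 1

Coefficients: [6, 2, 2, 4, 5]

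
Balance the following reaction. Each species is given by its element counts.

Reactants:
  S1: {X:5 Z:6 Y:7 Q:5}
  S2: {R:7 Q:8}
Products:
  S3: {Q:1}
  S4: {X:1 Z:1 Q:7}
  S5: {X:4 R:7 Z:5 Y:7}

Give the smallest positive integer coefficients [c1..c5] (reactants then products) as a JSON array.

X: 1·5+1·0 = 5 | 6·0+1·1+1·4 = 5
R: 1·0+1·7 = 7 | 6·0+1·0+1·7 = 7
Z: 1·6+1·0 = 6 | 6·0+1·1+1·5 = 6
Y: 1·7+1·0 = 7 | 6·0+1·0+1·7 = 7
Q: 1·5+1·8 = 13 | 6·1+1·7+1·0 = 13
gcd(1,1,6,1,1) = 1

Coefficients: [1, 1, 6, 1, 1]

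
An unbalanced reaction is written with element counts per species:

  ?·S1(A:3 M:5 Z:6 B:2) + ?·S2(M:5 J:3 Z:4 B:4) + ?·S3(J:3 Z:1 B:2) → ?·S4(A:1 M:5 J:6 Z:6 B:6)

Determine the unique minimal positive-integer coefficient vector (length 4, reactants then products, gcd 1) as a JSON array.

A: 1·3+2·0+4·0 = 3 | 3·1 = 3
M: 1·5+2·5+4·0 = 15 | 3·5 = 15
J: 1·0+2·3+4·3 = 18 | 3·6 = 18
Z: 1·6+2·4+4·1 = 18 | 3·6 = 18
B: 1·2+2·4+4·2 = 18 | 3·6 = 18
gcd(1,2,4,3) = 1

Coefficients: [1, 2, 4, 3]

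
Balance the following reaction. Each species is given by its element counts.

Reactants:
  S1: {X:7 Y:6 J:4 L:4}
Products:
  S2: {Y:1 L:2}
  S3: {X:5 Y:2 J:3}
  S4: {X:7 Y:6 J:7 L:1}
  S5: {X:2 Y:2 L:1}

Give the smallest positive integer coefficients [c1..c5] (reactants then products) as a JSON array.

Coefficients: [4, 6, 3, 1, 3]

X: 4·7 = 28 | 6·0+3·5+1·7+3·2 = 28
Y: 4·6 = 24 | 6·1+3·2+1·6+3·2 = 24
J: 4·4 = 16 | 6·0+3·3+1·7+3·0 = 16
L: 4·4 = 16 | 6·2+3·0+1·1+3·1 = 16
gcd(4,6,3,1,3) = 1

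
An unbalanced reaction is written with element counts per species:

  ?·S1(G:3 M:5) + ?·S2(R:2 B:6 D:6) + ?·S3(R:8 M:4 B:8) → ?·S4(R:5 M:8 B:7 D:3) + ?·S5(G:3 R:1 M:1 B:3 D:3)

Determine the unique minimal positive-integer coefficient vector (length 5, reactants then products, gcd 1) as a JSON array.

Coefficients: [6, 5, 2, 4, 6]

G: 6·3+5·0+2·0 = 18 | 4·0+6·3 = 18
R: 6·0+5·2+2·8 = 26 | 4·5+6·1 = 26
M: 6·5+5·0+2·4 = 38 | 4·8+6·1 = 38
B: 6·0+5·6+2·8 = 46 | 4·7+6·3 = 46
D: 6·0+5·6+2·0 = 30 | 4·3+6·3 = 30
gcd(6,5,2,4,6) = 1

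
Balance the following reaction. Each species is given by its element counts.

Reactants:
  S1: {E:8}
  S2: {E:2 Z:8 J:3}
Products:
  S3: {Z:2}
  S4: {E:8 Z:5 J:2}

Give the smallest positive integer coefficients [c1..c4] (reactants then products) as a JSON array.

Coefficients: [5, 4, 1, 6]

E: 5·8+4·2 = 48 | 1·0+6·8 = 48
Z: 5·0+4·8 = 32 | 1·2+6·5 = 32
J: 5·0+4·3 = 12 | 1·0+6·2 = 12
gcd(5,4,1,6) = 1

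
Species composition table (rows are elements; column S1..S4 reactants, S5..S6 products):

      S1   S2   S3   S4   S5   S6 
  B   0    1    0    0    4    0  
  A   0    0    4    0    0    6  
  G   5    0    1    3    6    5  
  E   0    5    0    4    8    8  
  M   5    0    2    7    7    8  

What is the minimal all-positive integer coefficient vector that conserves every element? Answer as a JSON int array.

B: 2·0+4·1+3·0+1·0 = 4 | 1·4+2·0 = 4
A: 2·0+4·0+3·4+1·0 = 12 | 1·0+2·6 = 12
G: 2·5+4·0+3·1+1·3 = 16 | 1·6+2·5 = 16
E: 2·0+4·5+3·0+1·4 = 24 | 1·8+2·8 = 24
M: 2·5+4·0+3·2+1·7 = 23 | 1·7+2·8 = 23
gcd(2,4,3,1,1,2) = 1

Coefficients: [2, 4, 3, 1, 1, 2]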